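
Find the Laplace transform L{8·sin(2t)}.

L{sin(ωt)} = ω/(s² + ω²), so L{sin(2t)} = 2/(s² + 4). Then L{8·sin(2t)} = 8·2/(s² + 4) = 16/(s² + 4)

Final answer: 16/(s² + 4)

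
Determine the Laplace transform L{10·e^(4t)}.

L{e^(at)} = 1/(s-a), so L{e^(4t)} = 1/(s-4). Then L{10·e^(4t)} = 10/(s-4)

Final answer: 10/(s-4)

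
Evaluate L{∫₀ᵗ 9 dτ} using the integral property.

L{∫₀ᵗ f(τ)dτ} = F(s)/s with f(t) = 9. F(s) = 9/s, so L{∫₀ᵗ 9 dτ} = (9/s)/s = 9/s². (Check: ∫₀ᵗ 9 dτ = 9t.)

Final answer: 9/s²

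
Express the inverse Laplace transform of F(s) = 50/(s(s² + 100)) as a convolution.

50/(s(s² + 100)) = (1/s)·(50/(s² + 100)) = L{1}·L{5·sin(10t)}. So f(t) = 1*(5·sin(10t)) = ∫₀ᵗ 5·sin(10τ) dτ

Final answer: ∫₀ᵗ 5·sin(10τ) dτ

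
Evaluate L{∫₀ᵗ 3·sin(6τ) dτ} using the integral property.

L{∫₀ᵗ f(τ)dτ} = F(s)/s with F(s) = 18/(s² + 36), so the result is (18/(s² + 36))/s = 18/(s(s² + 36))

Final answer: 18/(s(s² + 36))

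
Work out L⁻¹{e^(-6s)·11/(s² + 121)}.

L⁻¹{11/(s² + 121)} = sin(11t). By the time shift theorem, L⁻¹{e^(-as)F(s)} = u(t-a)f(t-a) with a=6, so L⁻¹{e^(-6s)·11/(s² + 121)} = u(t-6)·sin(11(t-6))

Final answer: u(t-6)·sin(11(t-6))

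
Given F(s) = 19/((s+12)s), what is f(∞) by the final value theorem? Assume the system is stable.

f(∞) = lim_{s→0} sF(s) = lim_{s→0} 19/(s+12) = 19/12

Final answer: 19/12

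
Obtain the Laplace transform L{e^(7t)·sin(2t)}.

L{e^(at)·sin(ωt)} = ω/((s-a)² + ω²), so L{e^(7t)·sin(2t)} = 2/((s-7)² + 4)

Final answer: 2/((s-7)² + 4)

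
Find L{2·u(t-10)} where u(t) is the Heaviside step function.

L{u(t-a)} = e^(-as)/s. Here a=10, so L{u(t-10)} = e^(-10s)/s, and L{2·u(t-10)} = 2·e^(-10s)/s

Final answer: 2·e^(-10s)/s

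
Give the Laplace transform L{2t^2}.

L{2t^2} = 2 · L{t^2} = 2 · 2/s^3 = 4/s^3

Final answer: 4/s^3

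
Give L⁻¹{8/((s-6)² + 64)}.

Form: b/((s-a)² + b²) → e^(at)sin(bt). With a=6, b=8

Final answer: e^(6t)·sin(8t)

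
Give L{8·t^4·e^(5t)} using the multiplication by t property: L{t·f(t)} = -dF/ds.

Using L{t^n·e^(at)} = n!/(s-a)^(n+1), L{t^4·e^(5t)} = 24/(s-5)^5, so L{8·t^4·e^(5t)} = 8·24/(s-5)^5 = 192/(s-5)^5

Final answer: 192/(s-5)^5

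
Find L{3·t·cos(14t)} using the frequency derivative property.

L{cos(14t)} = s/(s² + 196). Derivative: d/ds[s/(s² + 196)] = [(s² + 196) - s·2s]/(s² + 196)² = (196 - s²)/(s² + 196)². So L{t·cos(14t)} = -F'(s) = (s² - 196)/(s² + 196)². Then L{3·t·cos(14t)} = 3·(s² - 196)/(s² + 196)²

Final answer: 3·(s² - 196)/(s² + 196)²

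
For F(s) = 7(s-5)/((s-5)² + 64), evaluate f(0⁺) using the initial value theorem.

f(0⁺) = lim_{s→∞} sF(s) = lim_{s→∞} 7s(s-5)/((s-5)² + 64) = 7

Final answer: 7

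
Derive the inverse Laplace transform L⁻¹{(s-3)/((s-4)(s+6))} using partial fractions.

Using partial fractions, f(t) = (e^(4t) + 9e^(-6t))/10

Final answer: (e^(4t) + 9e^(-6t))/10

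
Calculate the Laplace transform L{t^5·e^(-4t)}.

L{t^n·e^(at)} = n!/(s-a)^(n+1), so L{t^5·e^(-4t)} = 120/(s+4)^6

Final answer: 120/(s+4)^6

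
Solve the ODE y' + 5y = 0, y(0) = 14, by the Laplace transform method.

L{y'} + 5L{y} = 0. sY - 14 + 5Y = 0. Y(s+5) = 14. Y = 14/(s+5)

Final answer: y(t) = 14e^(-5t)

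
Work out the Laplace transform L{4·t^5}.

L{t^n} = n!/s^(n+1), so L{t^5} = 120/s^6. Then L{4·t^5} = 4·120/s^6 = 480/s^6

Final answer: 480/s^6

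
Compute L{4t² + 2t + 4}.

L{4t² + 2t + 4} = 4·2/s³ + 2/s² + 4/s = 8/s³ + 2/s² + 4/s

Final answer: 8/s³ + 2/s² + 4/s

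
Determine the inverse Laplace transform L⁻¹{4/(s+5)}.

L⁻¹{1/(s-a)} = e^(at), so L⁻¹{1/(s+5)} = e^(-5t), and L⁻¹{4/(s+5)} = 4·e^(-5t)

Final answer: 4·e^(-5t)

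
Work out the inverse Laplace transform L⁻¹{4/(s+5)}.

L⁻¹{1/(s-a)} = e^(at), so L⁻¹{1/(s+5)} = e^(-5t), and L⁻¹{4/(s+5)} = 4·e^(-5t)

Final answer: 4·e^(-5t)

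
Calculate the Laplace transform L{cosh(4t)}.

L{cosh(ωt)} = s/(s² - ω²), so L{cosh(4t)} = s/(s² - 16)

Final answer: s/(s² - 16)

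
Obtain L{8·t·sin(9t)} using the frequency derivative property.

L{sin(9t)} = 9/(s² + 81). By L{t·f(t)} = -F'(s): -d/ds[9/(s² + 81)] = -(9)·(-2s)/(s² + 81)² = 18s/(s² + 81)². Then L{8·t·sin(9t)} = 8·18s/(s² + 81)² = 144s/(s² + 81)²

Final answer: 144s/(s² + 81)²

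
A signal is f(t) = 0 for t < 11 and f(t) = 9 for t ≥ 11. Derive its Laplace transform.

f(t) = 9·u(t-11). L{u(t-11)} = e^(-11s)/s, so L{f(t)} = 9·e^(-11s)/s

Final answer: 9·e^(-11s)/s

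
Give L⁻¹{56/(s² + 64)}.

This is the form c·a/(s² + a²) with a = 8, c = 7. L⁻¹ = 7·sin(8t)

Final answer: 7·sin(8t)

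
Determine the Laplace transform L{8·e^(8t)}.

L{e^(at)} = 1/(s-a), so L{e^(8t)} = 1/(s-8). Then L{8·e^(8t)} = 8/(s-8)

Final answer: 8/(s-8)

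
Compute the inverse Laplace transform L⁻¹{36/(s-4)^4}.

L⁻¹{n!/(s-a)^(n+1)} = t^n·e^(at) with n=3, a=4. So L⁻¹{6/(s-4)^4} = t^3·e^(4t), and L⁻¹{36/(s-4)^4} = (36/6)·t^3·e^(4t) = 6·t^3·e^(4t)

Final answer: 6·t^3·e^(4t)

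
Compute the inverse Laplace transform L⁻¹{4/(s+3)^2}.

L⁻¹{n!/(s-a)^(n+1)} = t^n·e^(at) with n=1, a=-3. So L⁻¹{1/(s+3)^2} = t·e^(-3t), and L⁻¹{4/(s+3)^2} = (4/1)·t·e^(-3t) = 4·t·e^(-3t)

Final answer: 4·t·e^(-3t)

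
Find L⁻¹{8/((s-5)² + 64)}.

Form: b/((s-a)² + b²) → e^(at)sin(bt). With a=5, b=8

Final answer: e^(5t)·sin(8t)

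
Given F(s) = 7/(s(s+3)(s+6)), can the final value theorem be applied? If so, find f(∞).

Poles of sF(s) = 7/((s+3)(s+6)) are at s = -3 and s = -6, both in the left half-plane. Theorem applies. f(∞) = lim_{s→0} sF(s) = 7/(3·6) = 7/18

Final answer: 7/18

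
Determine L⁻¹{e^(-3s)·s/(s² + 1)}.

L⁻¹{s/(s² + 1)} = cos(t). By the time shift theorem, L⁻¹{e^(-as)F(s)} = u(t-a)f(t-a) with a=3, so L⁻¹{e^(-3s)·s/(s² + 1)} = u(t-3)·cos((t-3))

Final answer: u(t-3)·cos((t-3))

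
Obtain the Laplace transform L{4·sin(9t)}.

L{sin(ωt)} = ω/(s² + ω²), so L{sin(9t)} = 9/(s² + 81). Then L{4·sin(9t)} = 4·9/(s² + 81) = 36/(s² + 81)

Final answer: 36/(s² + 81)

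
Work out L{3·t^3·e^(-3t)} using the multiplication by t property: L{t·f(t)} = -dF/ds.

Using L{t^n·e^(at)} = n!/(s-a)^(n+1), L{t^3·e^(-3t)} = 6/(s+3)^4, so L{3·t^3·e^(-3t)} = 3·6/(s+3)^4 = 18/(s+3)^4

Final answer: 18/(s+3)^4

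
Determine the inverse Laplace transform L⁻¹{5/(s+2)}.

L⁻¹{1/(s-a)} = e^(at), so L⁻¹{1/(s+2)} = e^(-2t), and L⁻¹{5/(s+2)} = 5·e^(-2t)

Final answer: 5·e^(-2t)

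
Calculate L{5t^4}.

L{t^n} = n!/s^(n+1). So L{5t^4} = 5·4!/s^5 = 120/s^5

Final answer: 120/s^5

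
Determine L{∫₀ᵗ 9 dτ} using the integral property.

L{∫₀ᵗ f(τ)dτ} = F(s)/s with f(t) = 9. F(s) = 9/s, so L{∫₀ᵗ 9 dτ} = (9/s)/s = 9/s². (Check: ∫₀ᵗ 9 dτ = 9t.)

Final answer: 9/s²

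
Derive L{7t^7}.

L{t^n} = n!/s^(n+1). So L{7t^7} = 7·7!/s^8 = 35280/s^8

Final answer: 35280/s^8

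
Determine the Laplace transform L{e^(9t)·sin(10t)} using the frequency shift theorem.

Frequency shift: L{e^(at)f(t)} = F(s-a). L{e^(9t)·sin(10t)} = 10/((s-9)² + 100)

Final answer: 10/((s-9)² + 100)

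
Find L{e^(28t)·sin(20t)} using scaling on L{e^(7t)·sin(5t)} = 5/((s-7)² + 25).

Scaling with a=4: L{e^(28t)·sin(20t)} = (1/4) · 5/((s/4-7)² + 25). Simplifying: 20/((s-28)² + 400)

Final answer: 20/((s-28)² + 400)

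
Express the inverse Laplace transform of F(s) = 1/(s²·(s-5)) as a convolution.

1/(s²·(s-5)) = (1/s^2)·(1/(s-5)) = L{t}·L{e^(5t)}. So f(t) = t*e^(5t) = ∫₀ᵗ τ·e^(5(t-τ)) dτ

Final answer: ∫₀ᵗ τ·e^(5(t-τ)) dτ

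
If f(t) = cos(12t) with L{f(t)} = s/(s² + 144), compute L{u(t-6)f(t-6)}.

Time shift theorem: L{u(t-a)f(t-a)} = e^(-as)F(s). Here a=6, F(s) = s/(s² + 144), so L{u(t-6)f(t-6)} = e^(-6s)·s/(s² + 144)

Final answer: e^(-6s)·s/(s² + 144)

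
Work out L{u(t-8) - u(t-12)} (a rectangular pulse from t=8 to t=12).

L{u(t-a)} = e^(-as)/s. L{u(t-8) - u(t-12)} = (e^(-8s) - e^(-12s))/s

Final answer: (e^(-8s) - e^(-12s))/s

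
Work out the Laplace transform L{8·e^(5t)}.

L{e^(at)} = 1/(s-a), so L{e^(5t)} = 1/(s-5). Then L{8·e^(5t)} = 8/(s-5)

Final answer: 8/(s-5)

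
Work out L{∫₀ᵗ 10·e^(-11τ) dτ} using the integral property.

L{∫₀ᵗ f(τ)dτ} = F(s)/s with F(s) = 10/(s+11), so L{∫₀ᵗ 10·e^(-11τ) dτ} = 10/(s(s+11))

Final answer: 10/(s(s+11))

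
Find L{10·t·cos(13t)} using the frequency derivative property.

L{cos(13t)} = s/(s² + 169). Derivative: d/ds[s/(s² + 169)] = [(s² + 169) - s·2s]/(s² + 169)² = (169 - s²)/(s² + 169)². So L{t·cos(13t)} = -F'(s) = (s² - 169)/(s² + 169)². Then L{10·t·cos(13t)} = 10·(s² - 169)/(s² + 169)²

Final answer: 10·(s² - 169)/(s² + 169)²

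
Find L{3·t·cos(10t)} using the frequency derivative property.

L{cos(10t)} = s/(s² + 100). Derivative: d/ds[s/(s² + 100)] = [(s² + 100) - s·2s]/(s² + 100)² = (100 - s²)/(s² + 100)². So L{t·cos(10t)} = -F'(s) = (s² - 100)/(s² + 100)². Then L{3·t·cos(10t)} = 3·(s² - 100)/(s² + 100)²

Final answer: 3·(s² - 100)/(s² + 100)²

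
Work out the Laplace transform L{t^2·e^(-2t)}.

L{t^n·e^(at)} = n!/(s-a)^(n+1), so L{t^2·e^(-2t)} = 2/(s+2)^3

Final answer: 2/(s+2)^3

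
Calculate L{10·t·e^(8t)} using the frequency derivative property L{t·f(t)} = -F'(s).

L{e^(8t)} = 1/(s-8). By frequency derivative: L{t·e^(8t)} = -d/ds[1/(s-8)] = -(-1)/(s-8)² = 1/(s-8)². Then L{10·t·e^(8t)} = 10·1/(s-8)² = 10/(s-8)²

Final answer: 10/(s-8)²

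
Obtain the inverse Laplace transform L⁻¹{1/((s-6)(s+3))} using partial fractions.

Decompose: A/(s-6) + B/(s+3). A = 1/9, B = -1/9. f(t) = (e^(6t) - e^(-3t))/9

Final answer: (e^(6t) - e^(-3t))/9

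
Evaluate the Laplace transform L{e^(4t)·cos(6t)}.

L{e^(at)·cos(ωt)} = (s-a)/((s-a)² + ω²), so L{e^(4t)·cos(6t)} = (s-4)/((s-4)² + 36)

Final answer: (s-4)/((s-4)² + 36)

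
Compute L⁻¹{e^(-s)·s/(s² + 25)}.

L⁻¹{s/(s² + 25)} = cos(5t). By the time shift theorem, L⁻¹{e^(-as)F(s)} = u(t-a)f(t-a) with a=1, so L⁻¹{e^(-s)·s/(s² + 25)} = u(t-1)·cos(5(t-1))

Final answer: u(t-1)·cos(5(t-1))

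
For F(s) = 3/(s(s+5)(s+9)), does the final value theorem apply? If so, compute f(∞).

Poles of sF(s) = 3/((s+5)(s+9)) are at s = -5 and s = -9, both in the left half-plane. Theorem applies. f(∞) = lim_{s→0} sF(s) = 3/(5·9) = 1/15

Final answer: 1/15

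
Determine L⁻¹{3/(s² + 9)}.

This is the form c·a/(s² + a²) with a = 3. L⁻¹ = sin(3t)

Final answer: sin(3t)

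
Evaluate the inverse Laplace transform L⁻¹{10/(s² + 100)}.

L⁻¹{10/(s² + 100)} = sin(10t)

Final answer: sin(10t)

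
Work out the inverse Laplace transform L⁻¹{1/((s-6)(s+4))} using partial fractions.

Decompose: A/(s-6) + B/(s+4). A = 1/10, B = -1/10. f(t) = (e^(6t) - e^(-4t))/10

Final answer: (e^(6t) - e^(-4t))/10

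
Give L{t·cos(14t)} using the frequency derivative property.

L{cos(14t)} = s/(s² + 196). Derivative: d/ds[s/(s² + 196)] = [(s² + 196) - s·2s]/(s² + 196)² = (196 - s²)/(s² + 196)². So L{t·cos(14t)} = -F'(s) = (s² - 196)/(s² + 196)²

Final answer: (s² - 196)/(s² + 196)²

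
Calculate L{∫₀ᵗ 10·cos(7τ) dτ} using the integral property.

L{∫₀ᵗ f(τ)dτ} = F(s)/s with F(s) = 10s/(s² + 49), so the result is (10s/(s² + 49))/s = 10/(s² + 49)

Final answer: 10/(s² + 49)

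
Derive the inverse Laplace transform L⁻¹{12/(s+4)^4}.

L⁻¹{n!/(s-a)^(n+1)} = t^n·e^(at) with n=3, a=-4. So L⁻¹{6/(s+4)^4} = t^3·e^(-4t), and L⁻¹{12/(s+4)^4} = (12/6)·t^3·e^(-4t) = 2·t^3·e^(-4t)

Final answer: 2·t^3·e^(-4t)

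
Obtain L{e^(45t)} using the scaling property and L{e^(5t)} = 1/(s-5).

Using L{f(at)} = (1/a)F(s/a) with a=9 and f(t) = e^(5t): L{e^(45t)} = (1/9) · 1/((s/9)-5) = (1/9) · 9/(s-45) = 1/(s-45)

Final answer: 1/(s-45)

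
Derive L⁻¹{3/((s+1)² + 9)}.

Form: b/((s-a)² + b²) → e^(at)sin(bt). With a=-1, b=3

Final answer: e^(-t)·sin(3t)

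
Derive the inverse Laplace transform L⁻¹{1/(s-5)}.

L⁻¹{1/(s-a)} = e^(at), so L⁻¹{1/(s-5)} = e^(5t)

Final answer: e^(5t)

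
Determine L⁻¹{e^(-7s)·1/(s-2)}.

L⁻¹{1/(s-2)} = e^(2t). By the time shift theorem, L⁻¹{e^(-as)F(s)} = u(t-a)f(t-a) with a=7, so L⁻¹{e^(-7s)·1/(s-2)} = u(t-7)·e^(2(t-7))

Final answer: u(t-7)·e^(2(t-7))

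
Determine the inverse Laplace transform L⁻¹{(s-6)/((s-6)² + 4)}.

Using frequency shift, L⁻¹{(s-6)/((s-6)² + 4)} = e^(6t)·cos(2t)

Final answer: e^(6t)·cos(2t)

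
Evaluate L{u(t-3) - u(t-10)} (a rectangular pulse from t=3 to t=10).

L{u(t-a)} = e^(-as)/s. L{u(t-3) - u(t-10)} = (e^(-3s) - e^(-10s))/s

Final answer: (e^(-3s) - e^(-10s))/s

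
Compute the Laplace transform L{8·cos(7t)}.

L{cos(ωt)} = s/(s² + ω²), so L{cos(7t)} = s/(s² + 49). Then L{8·cos(7t)} = 8·s/(s² + 49) = 8s/(s² + 49)

Final answer: 8s/(s² + 49)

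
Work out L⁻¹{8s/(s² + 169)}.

This is the form c·s/(s² + a²) with a = 13, c = 8. L⁻¹ = 8·cos(13t)

Final answer: 8·cos(13t)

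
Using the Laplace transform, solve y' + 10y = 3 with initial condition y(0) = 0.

sY + 10Y = 3/s. Y = 3/(s(s+10)). Partial fractions: Y = 3/10/s - 3/10/(s+10)

Final answer: y(t) = 3/10(1 - e^(-10t))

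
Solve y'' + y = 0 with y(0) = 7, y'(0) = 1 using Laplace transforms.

L{y''} + 1L{y} = 0. s²Y - 7s - 1 + Y = 0. Y(s² + 1) = 7s + 1. Y = (7s + 1)/(s² + 1). Inverting: y(t) = 7cos(t) + sin(t)

Final answer: y(t) = 7cos(t) + sin(t)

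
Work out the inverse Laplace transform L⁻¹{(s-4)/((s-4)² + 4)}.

Using frequency shift, L⁻¹{(s-4)/((s-4)² + 4)} = e^(4t)·cos(2t)

Final answer: e^(4t)·cos(2t)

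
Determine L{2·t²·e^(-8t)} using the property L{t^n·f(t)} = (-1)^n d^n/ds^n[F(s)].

L{e^(-8t)} = 1/(s+8). d/ds[1/(s+8)] = -1/(s+8)². d²/ds²[1/(s+8)] = 2/(s+8)³. So L{t²·e^(-8t)} = (-1)² · 2/(s+8)³ = 2/(s+8)³. Then L{2·t²·e^(-8t)} = 2·2/(s+8)³ = 4/(s+8)³

Final answer: 4/(s+8)³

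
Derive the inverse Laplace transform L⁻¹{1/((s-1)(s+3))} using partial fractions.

Decompose: A/(s-1) + B/(s+3). A = 1/4, B = -1/4. f(t) = (e^t - e^(-3t))/4

Final answer: (e^t - e^(-3t))/4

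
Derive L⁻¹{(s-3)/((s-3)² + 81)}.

Using frequency shift: L⁻¹{(s-a)/((s-a)² + b²)} = e^(at)cos(bt). Here a=3, b=9

Final answer: e^(3t)·cos(9t)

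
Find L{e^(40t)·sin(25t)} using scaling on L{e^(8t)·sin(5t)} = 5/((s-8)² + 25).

Scaling with a=5: L{e^(40t)·sin(25t)} = (1/5) · 5/((s/5-8)² + 25). Simplifying: 25/((s-40)² + 625)

Final answer: 25/((s-40)² + 625)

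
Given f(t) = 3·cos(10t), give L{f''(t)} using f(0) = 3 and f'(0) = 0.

F(s) = 3s/(s² + 100). L{f''(t)} = s²F(s) - sf(0) - f'(0) = 3s³/(s² + 100) - 3s = (3s³ - 3s(s² + 100))/(s² + 100) = -300s/(s² + 100)

Final answer: -300s/(s² + 100)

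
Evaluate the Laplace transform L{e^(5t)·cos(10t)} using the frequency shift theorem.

Frequency shift: L{e^(at)f(t)} = F(s-a). L{e^(5t)·cos(10t)} = (s-5)/((s-5)² + 100)

Final answer: (s-5)/((s-5)² + 100)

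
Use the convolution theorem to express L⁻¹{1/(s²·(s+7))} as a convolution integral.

1/(s²·(s+7)) = (1/s^2)·(1/(s+7)) = L{t}·L{e^(-7t)}. So f(t) = t*e^(-7t) = ∫₀ᵗ τ·e^(-7(t-τ)) dτ

Final answer: ∫₀ᵗ τ·e^(-7(t-τ)) dτ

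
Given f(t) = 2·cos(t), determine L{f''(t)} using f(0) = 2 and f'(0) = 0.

F(s) = 2s/(s² + 1). L{f''(t)} = s²F(s) - sf(0) - f'(0) = 2s³/(s² + 1) - 2s = (2s³ - 2s(s² + 1))/(s² + 1) = -2s/(s² + 1)

Final answer: -2s/(s² + 1)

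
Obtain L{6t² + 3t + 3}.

L{6t² + 3t + 3} = 6·2/s³ + 3/s² + 3/s = 12/s³ + 3/s² + 3/s

Final answer: 12/s³ + 3/s² + 3/s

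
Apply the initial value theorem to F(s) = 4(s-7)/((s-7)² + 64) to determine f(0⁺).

f(0⁺) = lim_{s→∞} sF(s) = lim_{s→∞} 4s(s-7)/((s-7)² + 64) = 4

Final answer: 4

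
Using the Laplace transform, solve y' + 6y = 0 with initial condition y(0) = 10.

L{y'} + 6L{y} = 0. sY - 10 + 6Y = 0. Y(s+6) = 10. Y = 10/(s+6)

Final answer: y(t) = 10e^(-6t)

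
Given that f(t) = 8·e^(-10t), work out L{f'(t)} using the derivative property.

f(0) = 8, F(s) = 8/(s+10). L{f'(t)} = s·F(s) - f(0) = 8s/(s+10) - 8 = (8s - 8(s+10))/(s+10) = -80/(s+10)

Final answer: -80/(s+10)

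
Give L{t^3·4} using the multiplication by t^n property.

L{4} = 4/s. d^1/ds^1[1/s] = -1/s². d^2/ds^2[1/s] = 2/s^3. d^3/ds^3[1/s] = -6/s^4. So L{t^3} = (-1)^{3}·-6/s^4 = 6/s^4. Then L{t^3·4} = 4·6/s^4 = 24/s^4

Final answer: 24/s^4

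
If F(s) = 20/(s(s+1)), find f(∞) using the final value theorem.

f(∞) = lim_{s→0} s·20/(s(s+1)) = lim_{s→0} 20/(s+1) = 20/1 = 20

Final answer: 20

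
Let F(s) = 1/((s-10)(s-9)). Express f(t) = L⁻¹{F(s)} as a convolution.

1/((s-10)(s-9)) = (1/(s-10))·(1/(s-9)) = L{e^(10t)}·L{e^(9t)}. So f(t) = e^(10t)*e^(9t) = ∫₀ᵗ e^(10τ)·e^(9(t-τ)) dτ

Final answer: ∫₀ᵗ e^(10τ)·e^(9(t-τ)) dτ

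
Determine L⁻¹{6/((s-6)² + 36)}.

Form: b/((s-a)² + b²) → e^(at)sin(bt). With a=6, b=6

Final answer: e^(6t)·sin(6t)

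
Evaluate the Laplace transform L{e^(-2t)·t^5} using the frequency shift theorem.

L{e^(at)·t^n} = n!/(s-a)^(n+1), so L{e^(-2t)·t^5} = 120/(s+2)^6

Final answer: 120/(s+2)^6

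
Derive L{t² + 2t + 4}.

L{t² + 2t + 4} = 2/s³ + 2/s² + 4/s = 2/s³ + 2/s² + 4/s

Final answer: 2/s³ + 2/s² + 4/s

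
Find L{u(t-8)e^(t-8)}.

u(t-a)f(t-a) with f(t)=e^t. L{e^t} = 1/(s-1). By time shift: e^(-8s)/(s-1)

Final answer: e^(-8s)/(s-1)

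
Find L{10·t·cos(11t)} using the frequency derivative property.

L{cos(11t)} = s/(s² + 121). Derivative: d/ds[s/(s² + 121)] = [(s² + 121) - s·2s]/(s² + 121)² = (121 - s²)/(s² + 121)². So L{t·cos(11t)} = -F'(s) = (s² - 121)/(s² + 121)². Then L{10·t·cos(11t)} = 10·(s² - 121)/(s² + 121)²

Final answer: 10·(s² - 121)/(s² + 121)²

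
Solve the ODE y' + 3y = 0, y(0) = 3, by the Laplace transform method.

L{y'} + 3L{y} = 0. sY - 3 + 3Y = 0. Y(s+3) = 3. Y = 3/(s+3)

Final answer: y(t) = 3e^(-3t)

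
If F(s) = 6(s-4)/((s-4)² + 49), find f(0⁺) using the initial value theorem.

f(0⁺) = lim_{s→∞} sF(s) = lim_{s→∞} 6s(s-4)/((s-4)² + 49) = 6

Final answer: 6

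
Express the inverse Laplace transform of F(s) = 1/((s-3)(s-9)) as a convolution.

1/((s-3)(s-9)) = (1/(s-3))·(1/(s-9)) = L{e^(3t)}·L{e^(9t)}. So f(t) = e^(3t)*e^(9t) = ∫₀ᵗ e^(3τ)·e^(9(t-τ)) dτ

Final answer: ∫₀ᵗ e^(3τ)·e^(9(t-τ)) dτ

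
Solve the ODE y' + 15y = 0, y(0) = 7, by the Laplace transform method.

L{y'} + 15L{y} = 0. sY - 7 + 15Y = 0. Y(s+15) = 7. Y = 7/(s+15)

Final answer: y(t) = 7e^(-15t)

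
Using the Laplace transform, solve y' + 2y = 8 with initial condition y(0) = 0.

sY + 2Y = 8/s. Y = 8/(s(s+2)). Partial fractions: Y = 4/s - 4/(s+2)

Final answer: y(t) = 4(1 - e^(-2t))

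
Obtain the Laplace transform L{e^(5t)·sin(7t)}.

L{e^(at)·sin(ωt)} = ω/((s-a)² + ω²), so L{e^(5t)·sin(7t)} = 7/((s-5)² + 49)

Final answer: 7/((s-5)² + 49)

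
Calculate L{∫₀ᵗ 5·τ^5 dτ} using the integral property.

L{∫₀ᵗ f(τ)dτ} = F(s)/s with f(t) = 5t^5. F(s) = 600/s^6, so L{∫₀ᵗ 5·τ^5 dτ} = (600/s^6)/s = 600/s^7. (Check: ∫₀ᵗ 5·τ^5 dτ = 5t^6/6.)

Final answer: 600/s^7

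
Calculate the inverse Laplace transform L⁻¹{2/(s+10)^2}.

L⁻¹{n!/(s-a)^(n+1)} = t^n·e^(at) with n=1, a=-10. So L⁻¹{1/(s+10)^2} = t·e^(-10t), and L⁻¹{2/(s+10)^2} = (2/1)·t·e^(-10t) = 2·t·e^(-10t)

Final answer: 2·t·e^(-10t)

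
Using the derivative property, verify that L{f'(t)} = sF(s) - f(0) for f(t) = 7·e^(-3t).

f'(t) = -21e^(-3t). Direct: L{f'(t)} = -21/(s+3). Property: s·7/(s+3) - 7 = (7s - 7(s+3))/(s+3) = -21/(s+3). ✓

Final answer: -21/(s+3)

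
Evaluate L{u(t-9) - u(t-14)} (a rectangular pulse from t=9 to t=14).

L{u(t-a)} = e^(-as)/s. L{u(t-9) - u(t-14)} = (e^(-9s) - e^(-14s))/s

Final answer: (e^(-9s) - e^(-14s))/s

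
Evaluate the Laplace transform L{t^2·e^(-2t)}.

L{t^n·e^(at)} = n!/(s-a)^(n+1), so L{t^2·e^(-2t)} = 2/(s+2)^3

Final answer: 2/(s+2)^3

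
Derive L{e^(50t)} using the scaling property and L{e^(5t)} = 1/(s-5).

Using L{f(at)} = (1/a)F(s/a) with a=10 and f(t) = e^(5t): L{e^(50t)} = (1/10) · 1/((s/10)-5) = (1/10) · 10/(s-50) = 1/(s-50)

Final answer: 1/(s-50)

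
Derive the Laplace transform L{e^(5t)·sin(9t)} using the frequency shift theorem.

Frequency shift: L{e^(at)f(t)} = F(s-a). L{e^(5t)·sin(9t)} = 9/((s-5)² + 81)

Final answer: 9/((s-5)² + 81)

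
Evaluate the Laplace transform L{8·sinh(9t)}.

L{sinh(ωt)} = ω/(s² - ω²), so L{sinh(9t)} = 9/(s² - 81). Then L{8·sinh(9t)} = 8·9/(s² - 81) = 72/(s² - 81)

Final answer: 72/(s² - 81)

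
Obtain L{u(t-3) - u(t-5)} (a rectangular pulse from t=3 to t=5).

L{u(t-a)} = e^(-as)/s. L{u(t-3) - u(t-5)} = (e^(-3s) - e^(-5s))/s

Final answer: (e^(-3s) - e^(-5s))/s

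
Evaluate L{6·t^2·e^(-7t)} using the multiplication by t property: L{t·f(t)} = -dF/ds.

Using L{t^n·e^(at)} = n!/(s-a)^(n+1), L{t^2·e^(-7t)} = 2/(s+7)^3, so L{6·t^2·e^(-7t)} = 6·2/(s+7)^3 = 12/(s+7)^3

Final answer: 12/(s+7)^3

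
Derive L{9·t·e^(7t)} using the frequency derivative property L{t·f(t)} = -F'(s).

L{e^(7t)} = 1/(s-7). By frequency derivative: L{t·e^(7t)} = -d/ds[1/(s-7)] = -(-1)/(s-7)² = 1/(s-7)². Then L{9·t·e^(7t)} = 9·1/(s-7)² = 9/(s-7)²

Final answer: 9/(s-7)²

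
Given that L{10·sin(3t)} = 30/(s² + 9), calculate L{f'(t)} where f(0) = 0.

L{f'(t)} = s·F(s) - f(0) = s·30/(s² + 9) - 0 = 30s/(s² + 9)

Final answer: 30s/(s² + 9)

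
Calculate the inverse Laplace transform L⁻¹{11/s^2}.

L⁻¹{n!/s^(n+1)} = t^n with n=1. So L⁻¹{1/s^2} = t, and L⁻¹{11/s^2} = (11/1)·t = 11·t

Final answer: 11·t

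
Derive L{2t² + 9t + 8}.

L{2t² + 9t + 8} = 2·2/s³ + 9/s² + 8/s = 4/s³ + 9/s² + 8/s

Final answer: 4/s³ + 9/s² + 8/s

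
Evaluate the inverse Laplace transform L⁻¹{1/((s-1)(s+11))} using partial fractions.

Decompose: A/(s-1) + B/(s+11). A = 1/12, B = -1/12. f(t) = (e^t - e^(-11t))/12

Final answer: (e^t - e^(-11t))/12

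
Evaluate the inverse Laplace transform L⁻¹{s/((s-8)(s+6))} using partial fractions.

Using partial fractions, f(t) = (8e^(8t) + 6e^(-6t))/14

Final answer: (8e^(8t) + 6e^(-6t))/14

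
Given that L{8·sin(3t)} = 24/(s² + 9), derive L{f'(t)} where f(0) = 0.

L{f'(t)} = s·F(s) - f(0) = s·24/(s² + 9) - 0 = 24s/(s² + 9)

Final answer: 24s/(s² + 9)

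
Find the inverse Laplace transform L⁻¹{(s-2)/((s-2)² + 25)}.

Using frequency shift, L⁻¹{(s-2)/((s-2)² + 25)} = e^(2t)·cos(5t)

Final answer: e^(2t)·cos(5t)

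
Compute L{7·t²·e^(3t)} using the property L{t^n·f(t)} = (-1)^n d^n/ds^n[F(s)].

L{e^(3t)} = 1/(s-3). d/ds[1/(s-3)] = -1/(s-3)². d²/ds²[1/(s-3)] = 2/(s-3)³. So L{t²·e^(3t)} = (-1)² · 2/(s-3)³ = 2/(s-3)³. Then L{7·t²·e^(3t)} = 7·2/(s-3)³ = 14/(s-3)³

Final answer: 14/(s-3)³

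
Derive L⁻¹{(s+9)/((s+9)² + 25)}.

Using frequency shift: L⁻¹{(s-a)/((s-a)² + b²)} = e^(at)cos(bt). Here a=-9, b=5

Final answer: e^(-9t)·cos(5t)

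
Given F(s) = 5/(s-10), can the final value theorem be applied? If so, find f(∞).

sF(s) = 5s/(s-10) has a pole at s = 10 in the right half-plane. Theorem does NOT apply (unstable system; f(t) = 5·e^(10t) grows without bound).

Final answer: Not applicable (unstable)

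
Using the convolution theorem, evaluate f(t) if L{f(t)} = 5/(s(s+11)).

5/(s(s+11)) = (5/s)·(1/(s+11)) = L{5}·L{e^(-11t)}. By convolution, f(t) = 5*e^(-11t) = ∫₀ᵗ 5·e^(-11τ) dτ = 5·(1 - e^(-11t))/11

Final answer: 5·(1 - e^(-11t))/11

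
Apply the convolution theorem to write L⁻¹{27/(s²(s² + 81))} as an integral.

27/(s²(s² + 81)) = (1/s²)·(27/(s² + 81)) = L{t}·L{3·sin(9t)}. So f(t) = t*(3·sin(9t)) = ∫₀ᵗ 3τ·sin(9(t-τ)) dτ

Final answer: ∫₀ᵗ 3τ·sin(9(t-τ)) dτ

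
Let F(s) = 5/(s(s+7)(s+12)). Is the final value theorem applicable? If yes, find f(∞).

Poles of sF(s) = 5/((s+7)(s+12)) are at s = -7 and s = -12, both in the left half-plane. Theorem applies. f(∞) = lim_{s→0} sF(s) = 5/(7·12) = 5/84

Final answer: 5/84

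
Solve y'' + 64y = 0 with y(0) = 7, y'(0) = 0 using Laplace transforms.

L{y''} + 64L{y} = 0. s²Y - 7s - 0 + 64Y = 0. Y(s² + 64) = 7s. Y = (7s)/(s² + 64). Inverting: y(t) = 7cos(8t)

Final answer: y(t) = 7cos(8t)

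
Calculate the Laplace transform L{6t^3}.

L{6t^3} = 6 · L{t^3} = 6 · 6/s^4 = 36/s^4

Final answer: 36/s^4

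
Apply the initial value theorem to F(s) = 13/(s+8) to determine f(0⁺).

f(0⁺) = lim_{s→∞} s·13/(s+8) = lim_{s→∞} 13s/(s+8) = 13

Final answer: 13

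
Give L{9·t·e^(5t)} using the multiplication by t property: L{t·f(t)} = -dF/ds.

Using L{t^n·e^(at)} = n!/(s-a)^(n+1), L{t·e^(5t)} = 1/(s-5)^2, so L{9·t·e^(5t)} = 9·1/(s-5)^2 = 9/(s-5)^2

Final answer: 9/(s-5)^2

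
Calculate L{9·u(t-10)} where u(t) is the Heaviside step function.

L{u(t-a)} = e^(-as)/s. Here a=10, so L{u(t-10)} = e^(-10s)/s, and L{9·u(t-10)} = 9·e^(-10s)/s

Final answer: 9·e^(-10s)/s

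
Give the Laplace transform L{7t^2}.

L{7t^2} = 7 · L{t^2} = 7 · 2/s^3 = 14/s^3

Final answer: 14/s^3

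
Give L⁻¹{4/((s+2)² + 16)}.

Form: b/((s-a)² + b²) → e^(at)sin(bt). With a=-2, b=4

Final answer: e^(-2t)·sin(4t)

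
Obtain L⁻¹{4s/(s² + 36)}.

This is the form c·s/(s² + a²) with a = 6, c = 4. L⁻¹ = 4·cos(6t)

Final answer: 4·cos(6t)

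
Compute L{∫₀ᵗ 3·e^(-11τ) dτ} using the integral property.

L{∫₀ᵗ f(τ)dτ} = F(s)/s with F(s) = 3/(s+11), so L{∫₀ᵗ 3·e^(-11τ) dτ} = 3/(s(s+11))

Final answer: 3/(s(s+11))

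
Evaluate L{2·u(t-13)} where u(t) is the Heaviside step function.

L{u(t-a)} = e^(-as)/s. Here a=13, so L{u(t-13)} = e^(-13s)/s, and L{2·u(t-13)} = 2·e^(-13s)/s

Final answer: 2·e^(-13s)/s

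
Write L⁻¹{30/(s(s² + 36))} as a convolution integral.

30/(s(s² + 36)) = (1/s)·(30/(s² + 36)) = L{1}·L{5·sin(6t)}. So f(t) = 1*(5·sin(6t)) = ∫₀ᵗ 5·sin(6τ) dτ

Final answer: ∫₀ᵗ 5·sin(6τ) dτ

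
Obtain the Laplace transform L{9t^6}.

L{9t^6} = 9 · L{t^6} = 9 · 720/s^7 = 6480/s^7

Final answer: 6480/s^7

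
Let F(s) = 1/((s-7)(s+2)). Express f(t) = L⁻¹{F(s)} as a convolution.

1/((s-7)(s+2)) = (1/(s-7))·(1/(s+2)) = L{e^(7t)}·L{e^(-2t)}. So f(t) = e^(7t)*e^(-2t) = ∫₀ᵗ e^(7τ)·e^(-2(t-τ)) dτ

Final answer: ∫₀ᵗ e^(7τ)·e^(-2(t-τ)) dτ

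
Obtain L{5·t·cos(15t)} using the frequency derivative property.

L{cos(15t)} = s/(s² + 225). Derivative: d/ds[s/(s² + 225)] = [(s² + 225) - s·2s]/(s² + 225)² = (225 - s²)/(s² + 225)². So L{t·cos(15t)} = -F'(s) = (s² - 225)/(s² + 225)². Then L{5·t·cos(15t)} = 5·(s² - 225)/(s² + 225)²

Final answer: 5·(s² - 225)/(s² + 225)²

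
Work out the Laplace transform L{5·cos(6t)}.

L{cos(ωt)} = s/(s² + ω²), so L{cos(6t)} = s/(s² + 36). Then L{5·cos(6t)} = 5·s/(s² + 36) = 5s/(s² + 36)

Final answer: 5s/(s² + 36)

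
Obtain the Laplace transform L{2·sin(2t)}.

L{sin(ωt)} = ω/(s² + ω²), so L{sin(2t)} = 2/(s² + 4). Then L{2·sin(2t)} = 2·2/(s² + 4) = 4/(s² + 4)

Final answer: 4/(s² + 4)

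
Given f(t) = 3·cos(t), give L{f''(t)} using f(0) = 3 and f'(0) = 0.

F(s) = 3s/(s² + 1). L{f''(t)} = s²F(s) - sf(0) - f'(0) = 3s³/(s² + 1) - 3s = (3s³ - 3s(s² + 1))/(s² + 1) = -3s/(s² + 1)

Final answer: -3s/(s² + 1)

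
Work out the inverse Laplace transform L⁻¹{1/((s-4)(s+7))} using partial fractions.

Decompose: A/(s-4) + B/(s+7). A = 1/11, B = -1/11. f(t) = (e^(4t) - e^(-7t))/11

Final answer: (e^(4t) - e^(-7t))/11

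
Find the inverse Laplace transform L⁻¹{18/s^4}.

L⁻¹{n!/s^(n+1)} = t^n with n=3. So L⁻¹{6/s^4} = t^3, and L⁻¹{18/s^4} = (18/6)·t^3 = 3·t^3

Final answer: 3·t^3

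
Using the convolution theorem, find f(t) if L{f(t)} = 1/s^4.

1/s^4 = (1/s)·(1/s^3) = L{1}·L{t^2/2}. By convolution, f(t) = 1*t^2/2 = ∫₀ᵗ 1·τ^2/2 dτ = t^3/6

Final answer: t^3/6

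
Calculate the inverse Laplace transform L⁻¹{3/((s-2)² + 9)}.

Using frequency shift, L⁻¹{3/((s-2)² + 9)} = e^(2t)·sin(3t)

Final answer: e^(2t)·sin(3t)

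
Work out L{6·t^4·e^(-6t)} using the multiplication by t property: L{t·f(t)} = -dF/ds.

Using L{t^n·e^(at)} = n!/(s-a)^(n+1), L{t^4·e^(-6t)} = 24/(s+6)^5, so L{6·t^4·e^(-6t)} = 6·24/(s+6)^5 = 144/(s+6)^5

Final answer: 144/(s+6)^5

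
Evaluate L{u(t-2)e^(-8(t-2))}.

u(t-a)f(t-a) with f(t)=e^(-8t). L{e^(-8t)} = 1/(s+8). By time shift: e^(-2s)/(s+8)

Final answer: e^(-2s)/(s+8)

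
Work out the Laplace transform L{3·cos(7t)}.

L{cos(ωt)} = s/(s² + ω²), so L{cos(7t)} = s/(s² + 49). Then L{3·cos(7t)} = 3·s/(s² + 49) = 3s/(s² + 49)

Final answer: 3s/(s² + 49)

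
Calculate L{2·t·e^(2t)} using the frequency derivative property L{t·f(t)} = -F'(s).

L{e^(2t)} = 1/(s-2). By frequency derivative: L{t·e^(2t)} = -d/ds[1/(s-2)] = -(-1)/(s-2)² = 1/(s-2)². Then L{2·t·e^(2t)} = 2·1/(s-2)² = 2/(s-2)²

Final answer: 2/(s-2)²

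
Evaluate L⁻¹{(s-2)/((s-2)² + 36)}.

Using frequency shift: L⁻¹{(s-a)/((s-a)² + b²)} = e^(at)cos(bt). Here a=2, b=6

Final answer: e^(2t)·cos(6t)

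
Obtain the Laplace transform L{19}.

L{19} = 19 · L{1} = 19/s

Final answer: 19/s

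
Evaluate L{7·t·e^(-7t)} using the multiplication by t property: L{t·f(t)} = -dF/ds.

Using L{t^n·e^(at)} = n!/(s-a)^(n+1), L{t·e^(-7t)} = 1/(s+7)^2, so L{7·t·e^(-7t)} = 7·1/(s+7)^2 = 7/(s+7)^2

Final answer: 7/(s+7)^2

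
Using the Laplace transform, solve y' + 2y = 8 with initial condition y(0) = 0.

sY + 2Y = 8/s. Y = 8/(s(s+2)). Partial fractions: Y = 4/s - 4/(s+2)

Final answer: y(t) = 4(1 - e^(-2t))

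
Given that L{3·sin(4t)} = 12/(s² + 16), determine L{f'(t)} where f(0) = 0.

L{f'(t)} = s·F(s) - f(0) = s·12/(s² + 16) - 0 = 12s/(s² + 16)

Final answer: 12s/(s² + 16)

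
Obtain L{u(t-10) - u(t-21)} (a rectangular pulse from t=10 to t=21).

L{u(t-a)} = e^(-as)/s. L{u(t-10) - u(t-21)} = (e^(-10s) - e^(-21s))/s

Final answer: (e^(-10s) - e^(-21s))/s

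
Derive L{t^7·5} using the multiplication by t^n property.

L{5} = 5/s. d^1/ds^1[1/s] = -1/s². d^2/ds^2[1/s] = 2/s^3. d^3/ds^3[1/s] = -6/s^4. d^4/ds^4[1/s] = 24/s^5. d^5/ds^5[1/s] = -120/s^6. d^6/ds^6[1/s] = 720/s^7. d^7/ds^7[1/s] = -5040/s^8. So L{t^7} = (-1)^{7}·-5040/s^8 = 5040/s^8. Then L{t^7·5} = 5·5040/s^8 = 25200/s^8

Final answer: 25200/s^8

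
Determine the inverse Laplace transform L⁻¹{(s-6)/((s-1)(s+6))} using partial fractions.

Using partial fractions, f(t) = (-5e^t + 12e^(-6t))/7

Final answer: (-5e^t + 12e^(-6t))/7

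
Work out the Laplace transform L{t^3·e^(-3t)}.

L{t^n·e^(at)} = n!/(s-a)^(n+1), so L{t^3·e^(-3t)} = 6/(s+3)^4

Final answer: 6/(s+3)^4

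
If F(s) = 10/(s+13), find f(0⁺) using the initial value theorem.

f(0⁺) = lim_{s→∞} s·10/(s+13) = lim_{s→∞} 10s/(s+13) = 10

Final answer: 10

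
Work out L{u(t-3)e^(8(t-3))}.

u(t-a)f(t-a) with f(t)=e^(8t). L{e^(8t)} = 1/(s-8). By time shift: e^(-3s)/(s-8)

Final answer: e^(-3s)/(s-8)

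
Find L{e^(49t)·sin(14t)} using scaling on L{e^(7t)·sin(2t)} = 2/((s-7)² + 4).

Scaling with a=7: L{e^(49t)·sin(14t)} = (1/7) · 2/((s/7-7)² + 4). Simplifying: 14/((s-49)² + 196)

Final answer: 14/((s-49)² + 196)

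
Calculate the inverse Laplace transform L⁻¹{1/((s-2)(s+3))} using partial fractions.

Decompose: A/(s-2) + B/(s+3). A = 1/5, B = -1/5. f(t) = (e^(2t) - e^(-3t))/5

Final answer: (e^(2t) - e^(-3t))/5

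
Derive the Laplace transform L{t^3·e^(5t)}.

L{t^n·e^(at)} = n!/(s-a)^(n+1), so L{t^3·e^(5t)} = 6/(s-5)^4

Final answer: 6/(s-5)^4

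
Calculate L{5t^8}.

L{t^n} = n!/s^(n+1). So L{5t^8} = 5·8!/s^9 = 201600/s^9

Final answer: 201600/s^9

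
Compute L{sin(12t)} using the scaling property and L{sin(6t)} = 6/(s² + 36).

Using L{f(at)} = (1/a)F(s/a) with a=2: L{sin(12t)} = (1/2) · 6/((s/2)² + 36) = (1/2) · 6·4/(s² + 144) = 12/(s² + 144)

Final answer: 12/(s² + 144)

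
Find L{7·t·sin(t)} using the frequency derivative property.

L{sin(t)} = 1/(s² + 1). By L{t·f(t)} = -F'(s): -d/ds[1/(s² + 1)] = -(1)·(-2s)/(s² + 1)² = 2s/(s² + 1)². Then L{7·t·sin(t)} = 7·2s/(s² + 1)² = 14s/(s² + 1)²

Final answer: 14s/(s² + 1)²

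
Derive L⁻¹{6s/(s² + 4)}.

This is the form c·s/(s² + a²) with a = 2, c = 6. L⁻¹ = 6·cos(2t)

Final answer: 6·cos(2t)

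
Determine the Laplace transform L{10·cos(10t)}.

L{cos(ωt)} = s/(s² + ω²), so L{cos(10t)} = s/(s² + 100). Then L{10·cos(10t)} = 10·s/(s² + 100) = 10s/(s² + 100)

Final answer: 10s/(s² + 100)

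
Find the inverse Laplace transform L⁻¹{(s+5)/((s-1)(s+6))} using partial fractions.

Using partial fractions, f(t) = (6e^t + e^(-6t))/7

Final answer: (6e^t + e^(-6t))/7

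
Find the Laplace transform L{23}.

L{23} = 23 · L{1} = 23/s

Final answer: 23/s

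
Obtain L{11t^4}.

L{t^n} = n!/s^(n+1). So L{11t^4} = 11·4!/s^5 = 264/s^5

Final answer: 264/s^5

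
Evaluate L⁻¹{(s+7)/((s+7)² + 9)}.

Using frequency shift: L⁻¹{(s-a)/((s-a)² + b²)} = e^(at)cos(bt). Here a=-7, b=3

Final answer: e^(-7t)·cos(3t)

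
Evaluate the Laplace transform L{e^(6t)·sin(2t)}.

L{e^(at)·sin(ωt)} = ω/((s-a)² + ω²), so L{e^(6t)·sin(2t)} = 2/((s-6)² + 4)

Final answer: 2/((s-6)² + 4)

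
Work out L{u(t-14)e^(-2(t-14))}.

u(t-a)f(t-a) with f(t)=e^(-2t). L{e^(-2t)} = 1/(s+2). By time shift: e^(-14s)/(s+2)

Final answer: e^(-14s)/(s+2)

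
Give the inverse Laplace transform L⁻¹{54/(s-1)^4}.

L⁻¹{n!/(s-a)^(n+1)} = t^n·e^(at) with n=3, a=1. So L⁻¹{6/(s-1)^4} = t^3·e^t, and L⁻¹{54/(s-1)^4} = (54/6)·t^3·e^t = 9·t^3·e^t

Final answer: 9·t^3·e^t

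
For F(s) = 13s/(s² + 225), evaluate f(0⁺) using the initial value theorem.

f(0⁺) = lim_{s→∞} s·13s/(s² + 225) = lim_{s→∞} 13s²/(s² + 225) = 13

Final answer: 13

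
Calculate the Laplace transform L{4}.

L{4} = 4 · L{1} = 4/s

Final answer: 4/s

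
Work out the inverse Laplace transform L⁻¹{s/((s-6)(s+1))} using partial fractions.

Using partial fractions, f(t) = (6e^(6t) + e^(-t))/7

Final answer: (6e^(6t) + e^(-t))/7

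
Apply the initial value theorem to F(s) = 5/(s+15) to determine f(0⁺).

f(0⁺) = lim_{s→∞} s·5/(s+15) = lim_{s→∞} 5s/(s+15) = 5

Final answer: 5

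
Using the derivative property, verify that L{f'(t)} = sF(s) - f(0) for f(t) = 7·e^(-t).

f'(t) = -7e^(-t). Direct: L{f'(t)} = -7/(s+1). Property: s·7/(s+1) - 7 = (7s - 7(s+1))/(s+1) = -7/(s+1). ✓

Final answer: -7/(s+1)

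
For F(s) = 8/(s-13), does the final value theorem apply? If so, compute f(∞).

sF(s) = 8s/(s-13) has a pole at s = 13 in the right half-plane. Theorem does NOT apply (unstable system; f(t) = 8·e^(13t) grows without bound).

Final answer: Not applicable (unstable)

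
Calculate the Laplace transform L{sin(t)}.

L{sin(ωt)} = ω/(s² + ω²), so L{sin(t)} = 1/(s² + 1)

Final answer: 1/(s² + 1)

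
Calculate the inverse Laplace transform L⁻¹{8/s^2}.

L⁻¹{n!/s^(n+1)} = t^n with n=1. So L⁻¹{1/s^2} = t, and L⁻¹{8/s^2} = (8/1)·t = 8·t

Final answer: 8·t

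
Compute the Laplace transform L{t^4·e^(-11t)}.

L{t^n·e^(at)} = n!/(s-a)^(n+1), so L{t^4·e^(-11t)} = 24/(s+11)^5

Final answer: 24/(s+11)^5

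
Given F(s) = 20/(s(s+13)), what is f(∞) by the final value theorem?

f(∞) = lim_{s→0} s·20/(s(s+13)) = lim_{s→0} 20/(s+13) = 20/13 = 20/13

Final answer: 20/13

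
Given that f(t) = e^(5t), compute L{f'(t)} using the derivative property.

f(0) = 1, F(s) = 1/(s-5). L{f'(t)} = s·F(s) - f(0) = s/(s-5) - 1 = (s - (s-5))/(s-5) = 5/(s-5)

Final answer: 5/(s-5)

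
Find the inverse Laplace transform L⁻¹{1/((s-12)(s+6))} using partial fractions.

Decompose: A/(s-12) + B/(s+6). A = 1/18, B = -1/18. f(t) = (e^(12t) - e^(-6t))/18

Final answer: (e^(12t) - e^(-6t))/18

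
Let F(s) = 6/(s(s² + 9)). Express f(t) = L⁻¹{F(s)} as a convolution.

6/(s(s² + 9)) = (1/s)·(6/(s² + 9)) = L{1}·L{2·sin(3t)}. So f(t) = 1*(2·sin(3t)) = ∫₀ᵗ 2·sin(3τ) dτ

Final answer: ∫₀ᵗ 2·sin(3τ) dτ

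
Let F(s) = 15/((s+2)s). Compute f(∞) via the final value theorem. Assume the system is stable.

f(∞) = lim_{s→0} sF(s) = lim_{s→0} 15/(s+2) = 15/2

Final answer: 15/2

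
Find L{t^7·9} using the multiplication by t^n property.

L{9} = 9/s. d^1/ds^1[1/s] = -1/s². d^2/ds^2[1/s] = 2/s^3. d^3/ds^3[1/s] = -6/s^4. d^4/ds^4[1/s] = 24/s^5. d^5/ds^5[1/s] = -120/s^6. d^6/ds^6[1/s] = 720/s^7. d^7/ds^7[1/s] = -5040/s^8. So L{t^7} = (-1)^{7}·-5040/s^8 = 5040/s^8. Then L{t^7·9} = 9·5040/s^8 = 45360/s^8

Final answer: 45360/s^8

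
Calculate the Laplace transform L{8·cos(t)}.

L{cos(ωt)} = s/(s² + ω²), so L{cos(t)} = s/(s² + 1). Then L{8·cos(t)} = 8·s/(s² + 1) = 8s/(s² + 1)

Final answer: 8s/(s² + 1)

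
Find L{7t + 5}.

L{7t + 5} = 7·L{t} + 5·L{1} = 7/s² + 5/s

Final answer: 7/s² + 5/s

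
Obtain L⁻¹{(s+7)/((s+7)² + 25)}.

Using frequency shift: L⁻¹{(s-a)/((s-a)² + b²)} = e^(at)cos(bt). Here a=-7, b=5

Final answer: e^(-7t)·cos(5t)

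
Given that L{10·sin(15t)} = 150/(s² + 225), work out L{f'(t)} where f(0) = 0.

L{f'(t)} = s·F(s) - f(0) = s·150/(s² + 225) - 0 = 150s/(s² + 225)

Final answer: 150s/(s² + 225)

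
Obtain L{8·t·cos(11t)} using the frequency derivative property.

L{cos(11t)} = s/(s² + 121). Derivative: d/ds[s/(s² + 121)] = [(s² + 121) - s·2s]/(s² + 121)² = (121 - s²)/(s² + 121)². So L{t·cos(11t)} = -F'(s) = (s² - 121)/(s² + 121)². Then L{8·t·cos(11t)} = 8·(s² - 121)/(s² + 121)²

Final answer: 8·(s² - 121)/(s² + 121)²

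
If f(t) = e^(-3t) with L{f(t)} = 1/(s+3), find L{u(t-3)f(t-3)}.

Time shift theorem: L{u(t-a)f(t-a)} = e^(-as)F(s). Here a=3, F(s) = 1/(s+3), so L{u(t-3)f(t-3)} = e^(-3s)·1/(s+3)

Final answer: e^(-3s)·1/(s+3)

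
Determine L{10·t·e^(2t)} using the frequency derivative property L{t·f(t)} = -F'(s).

L{e^(2t)} = 1/(s-2). By frequency derivative: L{t·e^(2t)} = -d/ds[1/(s-2)] = -(-1)/(s-2)² = 1/(s-2)². Then L{10·t·e^(2t)} = 10·1/(s-2)² = 10/(s-2)²

Final answer: 10/(s-2)²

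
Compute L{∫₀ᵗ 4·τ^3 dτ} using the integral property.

L{∫₀ᵗ f(τ)dτ} = F(s)/s with f(t) = 4t^3. F(s) = 24/s^4, so L{∫₀ᵗ 4·τ^3 dτ} = (24/s^4)/s = 24/s^5. (Check: ∫₀ᵗ 4·τ^3 dτ = 4t^4/4.)

Final answer: 24/s^5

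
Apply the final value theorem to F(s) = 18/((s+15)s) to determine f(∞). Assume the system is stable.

f(∞) = lim_{s→0} sF(s) = lim_{s→0} 18/(s+15) = 6/5

Final answer: 6/5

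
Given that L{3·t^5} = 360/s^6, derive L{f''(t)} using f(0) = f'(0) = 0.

L{f''(t)} = s²F(s) - sf(0) - f'(0) = s²·360/s^6 - 0 - 0 = 360/s^4

Final answer: 360/s^4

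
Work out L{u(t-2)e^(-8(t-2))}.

u(t-a)f(t-a) with f(t)=e^(-8t). L{e^(-8t)} = 1/(s+8). By time shift: e^(-2s)/(s+8)

Final answer: e^(-2s)/(s+8)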